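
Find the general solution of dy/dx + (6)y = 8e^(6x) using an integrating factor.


P(x) = 6 ⇒ μ = e^(6x).
(μ y)' = 8e^(12x) ⇒ μ y = (8/12)e^(12x) + C.
Divide by μ: y = (2/3)e^(6x) + Ce^(-6x).


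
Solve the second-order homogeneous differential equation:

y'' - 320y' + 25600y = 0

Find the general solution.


Characteristic equation: r² - 320r + 25600 = 0, i.e. (r - 160)² = 0.
Repeated root r = 160; include an x factor for the second linearly independent solution.
General solution: y = (C₁ + C₂x)e^(160x).


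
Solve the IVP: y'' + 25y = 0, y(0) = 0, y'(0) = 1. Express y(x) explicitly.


Characteristic roots of r² + 25 = 0 are ±5i, so y = C₁cos(5x) + C₂sin(5x).
Apply y(0) = 0: C₁ = 0. Differentiate and apply y'(0) = 1: 5·C₂ = 1, so C₂ = 1/5.
Particular solution: y = (1/5)sin(5x).


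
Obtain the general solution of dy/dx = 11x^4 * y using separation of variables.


Separate variables: dy/y = 11x^4 dx.
Integrate: ln|y| = (11/5)x^5 + C₀.
Exponentiate: y = Ce^((11/5)x^5).


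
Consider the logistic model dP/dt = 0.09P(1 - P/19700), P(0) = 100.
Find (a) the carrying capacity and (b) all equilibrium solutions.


Logistic ODE dP/dt = 0.09P(1 - P/19700) has equilibria where dP/dt = 0, i.e. P = 0 or P = 19700.
The coefficient (1 - P/K) = 0 when P = K, identifying K = 19700 as the carrying capacity.
(a) K = 19700; (b) equilibria P = 0 and P = 19700.


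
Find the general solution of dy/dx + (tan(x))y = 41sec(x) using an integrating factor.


P(x) = tan(x) ⇒ μ = e^(∫tan(x)dx) = sec(x).
(sec(x) y)' = 41sec²(x) ⇒ sec(x) y = 41tan(x) + C.
Multiply by cos(x): y = 41sin(x) + C·cos(x).


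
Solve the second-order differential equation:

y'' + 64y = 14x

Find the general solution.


Homogeneous: r² + 64 = 0 ⇒ r = ±8i, y_h = C₁cos(8x) + C₂sin(8x).
Polynomial forcing; try y_p = Ax + B. Then y_p'' + 64 y_p = 64(Ax + B) = 14x, so B = 0 and A = 7/32.
General solution: y = C₁cos(8x) + C₂sin(8x) + (7/32)x.


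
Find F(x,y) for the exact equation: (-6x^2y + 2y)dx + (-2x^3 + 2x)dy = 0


Check exactness: ∂M/∂y = -6x^2 + 2 and ∂N/∂x = -6x^2 + 2; equal, so the equation is exact.
Integrate M with respect to x (treating y as constant): ∫M dx = -2x^3y + 2xy + h(y).
Differentiate w.r.t. y and set equal to N: all terms match, so h'(y) = 0 and h is a constant absorbed into C.
General solution: -2x^3y + 2xy = C.


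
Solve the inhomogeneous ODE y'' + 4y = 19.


Homogeneous part: r² + 4 = 0 ⇒ r = ±2i, so y_h = C₁cos(2x) + C₂sin(2x).
Try constant y_p = A; plug in: 4A = 19 ⇒ A = 19/4.
General solution: y = C₁cos(2x) + C₂sin(2x) + 19/4.


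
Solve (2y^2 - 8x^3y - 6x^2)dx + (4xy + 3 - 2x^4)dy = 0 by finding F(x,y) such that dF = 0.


Check exactness: ∂M/∂y = 4y - 8x^3 and ∂N/∂x = 4y - 8x^3; equal, so the equation is exact.
Integrate M with respect to x (treating y as constant): ∫M dx = 2xy^2 - 2x^4y - 2x^3 + h(y).
Differentiate w.r.t. y and set equal to N: the x-dependent terms already match, leaving h'(y) = 3. Integrate: h(y) = 3y.
So F(x,y) = 2xy^2 + 3y - 2x^4y - 2x^3.
General solution: 2xy^2 + 3y - 2x^4y - 2x^3 = C.


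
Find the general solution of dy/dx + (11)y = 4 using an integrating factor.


P(x) = 11, Q(x) = 4; integrating factor μ = e^(11x).
(μ y)' = 4e^(11x) ⇒ μ y = (4/11)e^(11x) + C.
Divide by μ: y = 4/11 + Ce^(-11x).


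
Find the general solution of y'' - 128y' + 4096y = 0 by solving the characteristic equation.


Characteristic equation: r² - 128r + 4096 = 0, i.e. (r - 64)² = 0.
Repeated root r = 64; include an x factor for the second linearly independent solution.
General solution: y = (C₁ + C₂x)e^(64x).


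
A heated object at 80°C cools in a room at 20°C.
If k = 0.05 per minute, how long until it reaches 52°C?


From T(t) = T_a + (T₀ - T_a)e^(-kt), set T(t) = 52:
(52 - 20) / (80 - 20) = e^(-0.05t), so t = -ln(0.533)/0.05 ≈ 12.6 minutes.


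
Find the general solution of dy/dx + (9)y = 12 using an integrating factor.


P(x) = 9, Q(x) = 12; integrating factor μ = e^(9x).
(μ y)' = 12e^(9x) ⇒ μ y = (4/3)e^(9x) + C.
Divide by μ: y = 4/3 + Ce^(-9x).


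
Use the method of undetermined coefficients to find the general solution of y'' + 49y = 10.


Homogeneous part: r² + 49 = 0 ⇒ r = ±7i, so y_h = C₁cos(7x) + C₂sin(7x).
Try constant y_p = A; plug in: 49A = 10 ⇒ A = 10/49.
General solution: y = C₁cos(7x) + C₂sin(7x) + 10/49.


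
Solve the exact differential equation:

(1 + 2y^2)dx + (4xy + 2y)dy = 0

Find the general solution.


Check exactness: ∂M/∂y = 4y and ∂N/∂x = 4y; equal, so the equation is exact.
Integrate M with respect to x (treating y as constant): ∫M dx = x + 2xy^2 + h(y).
Differentiate w.r.t. y and set equal to N: the x-dependent terms already match, leaving h'(y) = 2y. Integrate: h(y) = y^2.
So F(x,y) = x + 2xy^2 + y^2.
General solution: x + 2xy^2 + y^2 = C.


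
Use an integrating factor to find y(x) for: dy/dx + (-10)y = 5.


P(x) = -10 ⇒ μ = e^(-10x).
(μ y)' = 5e^(-10x) ⇒ μ y = -(1/2)e^(-10x) + C.
Divide by μ: y = -1/2 + Ce^(10x).


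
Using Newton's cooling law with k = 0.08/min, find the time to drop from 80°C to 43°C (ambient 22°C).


From T(t) = T_a + (T₀ - T_a)e^(-kt), set T(t) = 43:
(43 - 22) / (80 - 22) = e^(-0.08t), so t = -ln(0.362)/0.08 ≈ 12.7 minutes.


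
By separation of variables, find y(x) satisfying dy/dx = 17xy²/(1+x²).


Separate: dy/y² = 17x/(1+x²) dx.
Integrate LHS: ∫ dy/y² = -1/y.
Integrate RHS via u = 1+x²: (17/2)ln(1+x²) + C.
Result: -1/y = (17/2)ln(1+x²) + C.


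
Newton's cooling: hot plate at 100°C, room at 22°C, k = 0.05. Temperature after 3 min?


Newton's law: dT/dt = -k(T - T_a) has solution T(t) = T_a + (T₀ - T_a)e^(-kt).
Plug in T_a = 22, T₀ = 100, k = 0.05, t = 3: T(3) = 22 + (78)e^(-0.15) ≈ 89.1°C.


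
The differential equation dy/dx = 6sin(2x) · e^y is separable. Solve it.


Separate: e^(-y) dy = 6sin(2x) dx.
Integrate: -e^(-y) = -3cos(2x) + C₀.
Rearrange: e^(-y) = 3cos(2x) + C.


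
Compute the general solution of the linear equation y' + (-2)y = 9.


P(x) = -2 ⇒ μ = e^(-2x).
(μ y)' = 9e^(-2x) ⇒ μ y = -(9/2)e^(-2x) + C.
Divide by μ: y = -9/2 + Ce^(2x).


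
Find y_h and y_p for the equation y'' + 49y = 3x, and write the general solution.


Homogeneous: r² + 49 = 0 ⇒ r = ±7i, y_h = C₁cos(7x) + C₂sin(7x).
Polynomial forcing; try y_p = Ax + B. Then y_p'' + 49 y_p = 49(Ax + B) = 3x, so B = 0 and A = 3/49.
General solution: y = C₁cos(7x) + C₂sin(7x) + (3/49)x.


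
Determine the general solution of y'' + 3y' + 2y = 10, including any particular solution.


Characteristic roots of r² + 3r + 2 = 0 are -1, -2.
y_h = C₁e^(-x) + C₂e^(-2x).
Constant forcing; try y_p = A. Then 2A = 10 ⇒ A = 5.
General solution: y = C₁e^(-x) + C₂e^(-2x) + 5.


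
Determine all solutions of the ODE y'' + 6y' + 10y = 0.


Characteristic equation: r² + 6r + 10 = 0.
Discriminant is negative; roots r = -3 ± 1i (complex conjugate pair).
General solution uses e^(α x)(C₁ cos(β x) + C₂ sin(β x)): y = e^(-3x)(C₁cos(x) + C₂sin(x)).


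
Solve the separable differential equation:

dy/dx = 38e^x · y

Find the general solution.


Separate variables: dy/y = 38e^x dx.
Integrate: ln|y| = 38e^x + C₀.
Exponentiate: y = Ce^(38e^x).


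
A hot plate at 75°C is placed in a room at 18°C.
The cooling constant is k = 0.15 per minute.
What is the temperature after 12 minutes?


Newton's law: dT/dt = -k(T - T_a) has solution T(t) = T_a + (T₀ - T_a)e^(-kt).
Plug in T_a = 18, T₀ = 75, k = 0.15, t = 12: T(12) = 18 + (57)e^(-1.80) ≈ 27.4°C.


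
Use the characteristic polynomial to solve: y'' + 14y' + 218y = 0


Characteristic equation: r² + 14r + 218 = 0.
Discriminant is negative; roots r = -7 ± 13i (complex conjugate pair).
General solution uses e^(α x)(C₁ cos(β x) + C₂ sin(β x)): y = e^(-7x)(C₁cos(13x) + C₂sin(13x)).


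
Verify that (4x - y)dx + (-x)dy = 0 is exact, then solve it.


Check exactness: ∂M/∂y = -1 and ∂N/∂x = -1; equal, so the equation is exact.
Integrate M with respect to x (treating y as constant): ∫M dx = 2x^2 - xy + h(y).
Differentiate w.r.t. y and set equal to N: all terms match, so h'(y) = 0 and h is a constant absorbed into C.
General solution: 2x^2 - xy = C.


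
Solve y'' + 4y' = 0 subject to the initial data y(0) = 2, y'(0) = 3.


Characteristic roots of r² + 4r = 0 are 0, -4.
General solution y = c₁ + c₂ e^(-4x).
Apply y(0) = 2: c₁ + c₂ = 2. Apply y'(0) = 3: 0 c₁ - 4 c₂ = 3.
Solve: c₁ = 11/4, c₂ = -3/4.
Particular solution: y = 11/4 - (3/4)e^(-4x).


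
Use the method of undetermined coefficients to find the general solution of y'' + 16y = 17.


Homogeneous part: r² + 16 = 0 ⇒ r = ±4i, so y_h = C₁cos(4x) + C₂sin(4x).
Try constant y_p = A; plug in: 16A = 17 ⇒ A = 17/16.
General solution: y = C₁cos(4x) + C₂sin(4x) + 17/16.


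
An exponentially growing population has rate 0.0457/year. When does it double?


Exponential growth: P(t) = P₀ e^(0.0457t). Set P(t)/P₀ = 2: e^(0.0457t) = 2.
Solve: t = ln(2)/0.0457 ≈ 15.17 years.


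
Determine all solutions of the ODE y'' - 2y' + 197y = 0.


Characteristic equation: r² - 2r + 197 = 0.
Discriminant is negative; roots r = 1 ± 14i (complex conjugate pair).
General solution uses e^(α x)(C₁ cos(β x) + C₂ sin(β x)): y = e^(x)(C₁cos(14x) + C₂sin(14x)).


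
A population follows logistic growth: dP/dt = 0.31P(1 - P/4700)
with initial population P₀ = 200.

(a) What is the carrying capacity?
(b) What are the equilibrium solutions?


Logistic ODE dP/dt = 0.31P(1 - P/4700) has equilibria where dP/dt = 0, i.e. P = 0 or P = 4700.
The coefficient (1 - P/K) = 0 when P = K, identifying K = 4700 as the carrying capacity.
(a) K = 4700; (b) equilibria P = 0 and P = 4700.


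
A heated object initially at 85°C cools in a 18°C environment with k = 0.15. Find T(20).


Newton's law: dT/dt = -k(T - T_a) has solution T(t) = T_a + (T₀ - T_a)e^(-kt).
Plug in T_a = 18, T₀ = 85, k = 0.15, t = 20: T(20) = 18 + (67)e^(-3.00) ≈ 21.3°C.


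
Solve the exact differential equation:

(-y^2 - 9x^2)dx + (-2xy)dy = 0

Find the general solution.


Check exactness: ∂M/∂y = -2y and ∂N/∂x = -2y; equal, so the equation is exact.
Integrate M with respect to x (treating y as constant): ∫M dx = -xy^2 - 3x^3 + h(y).
Differentiate w.r.t. y and set equal to N: all terms match, so h'(y) = 0 and h is a constant absorbed into C.
General solution: -xy^2 - 3x^3 = C.


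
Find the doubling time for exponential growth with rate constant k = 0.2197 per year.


Exponential growth: P(t) = P₀ e^(0.2197t). Set P(t)/P₀ = 2: e^(0.2197t) = 2.
Solve: t = ln(2)/0.2197 ≈ 3.15 years.


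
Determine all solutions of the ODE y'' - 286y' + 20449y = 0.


Characteristic equation: r² - 286r + 20449 = 0, i.e. (r - 143)² = 0.
Repeated root r = 143; include an x factor for the second linearly independent solution.
General solution: y = (C₁ + C₂x)e^(143x).


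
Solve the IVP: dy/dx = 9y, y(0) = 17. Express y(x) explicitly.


General solution of y' = 9y is y = Ce^(9x).
Apply y(0) = 17: C = 17.
Particular solution: y = 17e^(9x).


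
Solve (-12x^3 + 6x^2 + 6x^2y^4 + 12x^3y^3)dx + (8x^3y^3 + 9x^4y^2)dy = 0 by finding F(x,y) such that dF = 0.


Check exactness: ∂M/∂y = 24x^2y^3 + 36x^3y^2 and ∂N/∂x = 24x^2y^3 + 36x^3y^2; equal, so the equation is exact.
Integrate M with respect to x (treating y as constant): ∫M dx = -3x^4 + 2x^3 + 2x^3y^4 + 3x^4y^3 + h(y).
Differentiate w.r.t. y and set equal to N: all terms match, so h'(y) = 0 and h is a constant absorbed into C.
General solution: -3x^4 + 2x^3 + 2x^3y^4 + 3x^4y^3 = C.


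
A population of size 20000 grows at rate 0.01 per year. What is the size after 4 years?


The ODE dP/dt = 0.01P has solution P(t) = P(0)e^(0.01t).
Substitute P(0) = 20000 and t = 4: P(4) = 20000 e^(0.04) ≈ 20816.


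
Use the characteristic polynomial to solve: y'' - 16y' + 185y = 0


Characteristic equation: r² - 16r + 185 = 0.
Discriminant is negative; roots r = 8 ± 11i (complex conjugate pair).
General solution uses e^(α x)(C₁ cos(β x) + C₂ sin(β x)): y = e^(8x)(C₁cos(11x) + C₂sin(11x)).


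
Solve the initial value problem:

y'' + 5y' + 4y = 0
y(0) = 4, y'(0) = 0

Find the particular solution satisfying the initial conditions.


Characteristic roots of r² + 5r + 4 = 0 are -4, -1.
General solution y = c₁ e^(-4x) + c₂ e^(-x).
Apply y(0) = 4: c₁ + c₂ = 4. Apply y'(0) = 0: -4 c₁ - 1 c₂ = 0.
Solve: c₁ = -4/3, c₂ = 16/3.
Particular solution: y = -(4/3)e^(-4x) + (16/3)e^(-x).


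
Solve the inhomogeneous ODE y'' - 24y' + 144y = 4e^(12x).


Characteristic polynomial (r - 12)² = 0; repeated root r = 12.
y_h = (C₁ + C₂x)e^(12x). Forcing matches the repeated root (resonance), so try y_p = Ax² e^(12x).
Substitute and solve for A: 2A = 4, so A = 2.
General solution: y = (C₁ + C₂x + 2x²)e^(12x).


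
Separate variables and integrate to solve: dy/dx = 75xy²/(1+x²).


Separate: dy/y² = 75x/(1+x²) dx.
Integrate LHS: ∫ dy/y² = -1/y.
Integrate RHS via u = 1+x²: (75/2)ln(1+x²) + C.
Result: -1/y = (75/2)ln(1+x²) + C.


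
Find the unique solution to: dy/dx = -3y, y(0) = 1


General solution of y' = -3y is y = Ce^(-3x).
Apply y(0) = 1: C = 1.
Particular solution: y = e^(-3x).


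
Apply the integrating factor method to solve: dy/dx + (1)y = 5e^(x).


P(x) = 1 ⇒ μ = e^(x).
(μ y)' = 5e^(2x) ⇒ μ y = (5/2)e^(2x) + C.
Divide by μ: y = (5/2)e^(x) + Ce^(-x).


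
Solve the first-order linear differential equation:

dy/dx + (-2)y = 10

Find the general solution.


P(x) = -2 ⇒ μ = e^(-2x).
(μ y)' = 10e^(-2x) ⇒ μ y = -5e^(-2x) + C.
Divide by μ: y = -5 + Ce^(2x).


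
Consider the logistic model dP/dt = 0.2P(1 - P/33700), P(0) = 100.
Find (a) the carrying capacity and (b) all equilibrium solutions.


Logistic ODE dP/dt = 0.2P(1 - P/33700) has equilibria where dP/dt = 0, i.e. P = 0 or P = 33700.
The coefficient (1 - P/K) = 0 when P = K, identifying K = 33700 as the carrying capacity.
(a) K = 33700; (b) equilibria P = 0 and P = 33700.


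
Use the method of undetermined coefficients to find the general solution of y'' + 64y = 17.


Homogeneous part: r² + 64 = 0 ⇒ r = ±8i, so y_h = C₁cos(8x) + C₂sin(8x).
Try constant y_p = A; plug in: 64A = 17 ⇒ A = 17/64.
General solution: y = C₁cos(8x) + C₂sin(8x) + 17/64.


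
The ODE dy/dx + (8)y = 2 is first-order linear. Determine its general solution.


P(x) = 8, Q(x) = 2; integrating factor μ = e^(8x).
(μ y)' = 2e^(8x) ⇒ μ y = (1/4)e^(8x) + C.
Divide by μ: y = 1/4 + Ce^(-8x).


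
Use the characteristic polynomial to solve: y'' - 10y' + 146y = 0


Characteristic equation: r² - 10r + 146 = 0.
Discriminant is negative; roots r = 5 ± 11i (complex conjugate pair).
General solution uses e^(α x)(C₁ cos(β x) + C₂ sin(β x)): y = e^(5x)(C₁cos(11x) + C₂sin(11x)).


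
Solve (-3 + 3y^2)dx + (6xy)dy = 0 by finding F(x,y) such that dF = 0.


Check exactness: ∂M/∂y = 6y and ∂N/∂x = 6y; equal, so the equation is exact.
Integrate M with respect to x (treating y as constant): ∫M dx = -3x + 3xy^2 + h(y).
Differentiate w.r.t. y and set equal to N: all terms match, so h'(y) = 0 and h is a constant absorbed into C.
General solution: -3x + 3xy^2 = C.


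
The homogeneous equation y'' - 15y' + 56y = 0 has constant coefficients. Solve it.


Characteristic equation: r² - 15r + 56 = 0.
Factor: (r - 8)(r - 7) = 0 ⇒ r = 8, 7 (distinct real).
General solution: y = C₁e^(8x) + C₂e^(7x).


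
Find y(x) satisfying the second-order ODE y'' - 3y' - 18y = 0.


Characteristic equation: r² - 3r - 18 = 0.
Factor: (r + 3)(r - 6) = 0 ⇒ r = -3, 6 (distinct real).
General solution: y = C₁e^(-3x) + C₂e^(6x).


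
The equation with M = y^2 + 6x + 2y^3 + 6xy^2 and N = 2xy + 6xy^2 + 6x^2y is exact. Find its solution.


Check exactness: ∂M/∂y = 2y + 6y^2 + 12xy and ∂N/∂x = 2y + 6y^2 + 12xy; equal, so the equation is exact.
Integrate M with respect to x (treating y as constant): ∫M dx = xy^2 + 3x^2 + 2xy^3 + 3x^2y^2 + h(y).
Differentiate w.r.t. y and set equal to N: all terms match, so h'(y) = 0 and h is a constant absorbed into C.
General solution: xy^2 + 3x^2 + 2xy^3 + 3x^2y^2 = C.


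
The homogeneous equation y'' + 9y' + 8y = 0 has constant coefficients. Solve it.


Characteristic equation: r² + 9r + 8 = 0.
Factor: (r + 1)(r + 8) = 0 ⇒ r = -1, -8 (distinct real).
General solution: y = C₁e^(-x) + C₂e^(-8x).


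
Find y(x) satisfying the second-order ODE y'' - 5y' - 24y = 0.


Characteristic equation: r² - 5r - 24 = 0.
Factor: (r + 3)(r - 8) = 0 ⇒ r = -3, 8 (distinct real).
General solution: y = C₁e^(-3x) + C₂e^(8x).


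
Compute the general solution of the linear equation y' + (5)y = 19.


P(x) = 5, Q(x) = 19; integrating factor μ = e^(5x).
(μ y)' = 19e^(5x) ⇒ μ y = (19/5)e^(5x) + C.
Divide by μ: y = 19/5 + Ce^(-5x).


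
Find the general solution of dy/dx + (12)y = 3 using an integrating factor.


P(x) = 12, Q(x) = 3; integrating factor μ = e^(12x).
(μ y)' = 3e^(12x) ⇒ μ y = (1/4)e^(12x) + C.
Divide by μ: y = 1/4 + Ce^(-12x).


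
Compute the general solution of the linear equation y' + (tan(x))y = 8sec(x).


P(x) = tan(x) ⇒ μ = e^(∫tan(x)dx) = sec(x).
(sec(x) y)' = 8sec²(x) ⇒ sec(x) y = 8tan(x) + C.
Multiply by cos(x): y = 8sin(x) + C·cos(x).


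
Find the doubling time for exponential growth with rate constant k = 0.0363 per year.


Exponential growth: P(t) = P₀ e^(0.0363t). Set P(t)/P₀ = 2: e^(0.0363t) = 2.
Solve: t = ln(2)/0.0363 ≈ 19.09 years.


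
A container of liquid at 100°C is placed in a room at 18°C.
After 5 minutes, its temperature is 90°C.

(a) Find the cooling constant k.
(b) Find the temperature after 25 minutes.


Newton's law: T(t) = T_a + (T₀ - T_a)e^(-kt).
(a) Use T(5) = 90: (90 - 18)/(100 - 18) = e^(-k·5), so k = -ln(0.878)/5 ≈ 0.0260.
(b) Apply k to t = 25: T(25) = 18 + (82)e^(-0.650) ≈ 60.8°C.


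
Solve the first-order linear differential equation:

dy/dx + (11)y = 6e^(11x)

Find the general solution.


P(x) = 11 ⇒ μ = e^(11x).
(μ y)' = 6e^(22x) ⇒ μ y = (6/22)e^(22x) + C.
Divide by μ: y = (3/11)e^(11x) + Ce^(-11x).


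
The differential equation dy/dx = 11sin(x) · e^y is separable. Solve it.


Separate: e^(-y) dy = 11sin(x) dx.
Integrate: -e^(-y) = -11cos(x) + C₀.
Rearrange: e^(-y) = 11cos(x) + C.


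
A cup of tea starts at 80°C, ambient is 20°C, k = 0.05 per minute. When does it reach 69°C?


From T(t) = T_a + (T₀ - T_a)e^(-kt), set T(t) = 69:
(69 - 20) / (80 - 20) = e^(-0.05t), so t = -ln(0.817)/0.05 ≈ 4.1 minutes.


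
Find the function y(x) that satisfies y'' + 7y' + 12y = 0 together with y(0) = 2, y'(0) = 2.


Characteristic roots of r² + 7r + 12 = 0 are -4, -3.
General solution y = c₁ e^(-4x) + c₂ e^(-3x).
Apply y(0) = 2: c₁ + c₂ = 2. Apply y'(0) = 2: -4 c₁ - 3 c₂ = 2.
Solve: c₁ = -8, c₂ = 10.
Particular solution: y = -8e^(-4x) + 10e^(-3x).


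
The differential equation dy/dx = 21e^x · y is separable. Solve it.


Separate variables: dy/y = 21e^x dx.
Integrate: ln|y| = 21e^x + C₀.
Exponentiate: y = Ce^(21e^x).


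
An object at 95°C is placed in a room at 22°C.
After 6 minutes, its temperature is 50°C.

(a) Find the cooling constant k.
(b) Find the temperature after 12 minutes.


Newton's law: T(t) = T_a + (T₀ - T_a)e^(-kt).
(a) Use T(6) = 50: (50 - 22)/(95 - 22) = e^(-k·6), so k = -ln(0.384)/6 ≈ 0.1597.
(b) Apply k to t = 12: T(12) = 22 + (73)e^(-1.917) ≈ 32.7°C.


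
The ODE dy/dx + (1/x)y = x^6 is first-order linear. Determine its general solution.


P(x) = 1/x ⇒ μ = x^1.
(x^1 y)' = x^7 ⇒ x^1 y = x^8/(8) + C.
Solve for y: y = (1/8)x^7 + C/x^1.


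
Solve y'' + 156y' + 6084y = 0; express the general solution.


Characteristic equation: r² + 156r + 6084 = 0, i.e. (r + 78)² = 0.
Repeated root r = -78; include an x factor for the second linearly independent solution.
General solution: y = (C₁ + C₂x)e^(-78x).


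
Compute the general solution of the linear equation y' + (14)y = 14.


P(x) = 14, Q(x) = 14; integrating factor μ = e^(14x).
(μ y)' = 14e^(14x) ⇒ μ y = e^(14x) + C.
Divide by μ: y = 1 + Ce^(-14x).


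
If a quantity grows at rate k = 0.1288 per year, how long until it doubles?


Exponential growth: P(t) = P₀ e^(0.1288t). Set P(t)/P₀ = 2: e^(0.1288t) = 2.
Solve: t = ln(2)/0.1288 ≈ 5.38 years.


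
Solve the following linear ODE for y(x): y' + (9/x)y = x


P(x) = 9/x ⇒ μ = x^9.
(x^9 y)' = x^10 ⇒ x^9 y = x^11/(11) + C.
Solve for y: y = (1/11)x^2 + C/x^9.


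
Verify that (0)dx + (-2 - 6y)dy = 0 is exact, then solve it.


Check exactness: ∂M/∂y = 0 and ∂N/∂x = 0; equal, so the equation is exact.
Integrate M with respect to x (treating y as constant): ∫M dx = 0 + h(y).
Differentiate w.r.t. y and set equal to N: the x-dependent terms already match, leaving h'(y) = -2 - 6y. Integrate: h(y) = -2y - 3y^2.
So F(x,y) = -2y - 3y^2.
General solution: -2y - 3y^2 = C.


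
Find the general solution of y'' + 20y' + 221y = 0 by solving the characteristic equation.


Characteristic equation: r² + 20r + 221 = 0.
Discriminant is negative; roots r = -10 ± 11i (complex conjugate pair).
General solution uses e^(α x)(C₁ cos(β x) + C₂ sin(β x)): y = e^(-10x)(C₁cos(11x) + C₂sin(11x)).


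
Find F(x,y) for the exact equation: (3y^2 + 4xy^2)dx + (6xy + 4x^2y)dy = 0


Check exactness: ∂M/∂y = 6y + 8xy and ∂N/∂x = 6y + 8xy; equal, so the equation is exact.
Integrate M with respect to x (treating y as constant): ∫M dx = 3xy^2 + 2x^2y^2 + h(y).
Differentiate w.r.t. y and set equal to N: all terms match, so h'(y) = 0 and h is a constant absorbed into C.
General solution: 3xy^2 + 2x^2y^2 = C.


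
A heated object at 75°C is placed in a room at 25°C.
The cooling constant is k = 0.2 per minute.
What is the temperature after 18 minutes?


Newton's law: dT/dt = -k(T - T_a) has solution T(t) = T_a + (T₀ - T_a)e^(-kt).
Plug in T_a = 25, T₀ = 75, k = 0.2, t = 18: T(18) = 25 + (50)e^(-3.60) ≈ 26.4°C.


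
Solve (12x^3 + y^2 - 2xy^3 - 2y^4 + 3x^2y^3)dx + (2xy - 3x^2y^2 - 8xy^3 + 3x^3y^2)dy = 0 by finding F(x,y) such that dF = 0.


Check exactness: ∂M/∂y = 2y - 6xy^2 - 8y^3 + 9x^2y^2 and ∂N/∂x = 2y - 6xy^2 - 8y^3 + 9x^2y^2; equal, so the equation is exact.
Integrate M with respect to x (treating y as constant): ∫M dx = 3x^4 + xy^2 - x^2y^3 - 2xy^4 + x^3y^3 + h(y).
Differentiate w.r.t. y and set equal to N: all terms match, so h'(y) = 0 and h is a constant absorbed into C.
General solution: 3x^4 + xy^2 - x^2y^3 - 2xy^4 + x^3y^3 = C.


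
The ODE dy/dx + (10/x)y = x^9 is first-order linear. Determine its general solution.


P(x) = 10/x ⇒ μ = x^10.
(x^10 y)' = x^10·x^9 = x^19.
Integrate: x^10 y = x^20/(20) + C.
Solve for y: y = (1/20)x^10 + C/x^10.


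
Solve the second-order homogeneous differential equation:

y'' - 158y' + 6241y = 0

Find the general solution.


Characteristic equation: r² - 158r + 6241 = 0, i.e. (r - 79)² = 0.
Repeated root r = 79; include an x factor for the second linearly independent solution.
General solution: y = (C₁ + C₂x)e^(79x).


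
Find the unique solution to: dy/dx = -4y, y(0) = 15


General solution of y' = -4y is y = Ce^(-4x).
Apply y(0) = 15: C = 15.
Particular solution: y = 15e^(-4x).


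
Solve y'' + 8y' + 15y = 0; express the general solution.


Characteristic equation: r² + 8r + 15 = 0.
Factor: (r + 5)(r + 3) = 0 ⇒ r = -5, -3 (distinct real).
General solution: y = C₁e^(-5x) + C₂e^(-3x).


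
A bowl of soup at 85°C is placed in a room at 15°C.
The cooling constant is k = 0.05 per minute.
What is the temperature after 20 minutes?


Newton's law: dT/dt = -k(T - T_a) has solution T(t) = T_a + (T₀ - T_a)e^(-kt).
Plug in T_a = 15, T₀ = 85, k = 0.05, t = 20: T(20) = 15 + (70)e^(-1.00) ≈ 40.8°C.


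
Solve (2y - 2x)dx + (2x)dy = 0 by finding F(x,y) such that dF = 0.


Check exactness: ∂M/∂y = 2 and ∂N/∂x = 2; equal, so the equation is exact.
Integrate M with respect to x (treating y as constant): ∫M dx = 2xy - x^2 + h(y).
Differentiate w.r.t. y and set equal to N: all terms match, so h'(y) = 0 and h is a constant absorbed into C.
General solution: 2xy - x^2 = C.


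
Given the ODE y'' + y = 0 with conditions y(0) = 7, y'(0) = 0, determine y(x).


Characteristic roots of r² + 1 = 0 are ±1i, so y = C₁cos(x) + C₂sin(x).
Apply y(0) = 7: C₁ = 7. Differentiate and apply y'(0) = 0: 1·C₂ = 0, so C₂ = 0.
Particular solution: y = 7cos(x).


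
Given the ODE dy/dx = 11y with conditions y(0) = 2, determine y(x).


General solution of y' = 11y is y = Ce^(11x).
Apply y(0) = 2: C = 2.
Particular solution: y = 2e^(11x).


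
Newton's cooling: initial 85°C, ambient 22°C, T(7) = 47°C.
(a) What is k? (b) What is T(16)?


Newton's law: T(t) = T_a + (T₀ - T_a)e^(-kt).
(a) Use T(7) = 47: (47 - 22)/(85 - 22) = e^(-k·7), so k = -ln(0.397)/7 ≈ 0.1320.
(b) Apply k to t = 16: T(16) = 22 + (63)e^(-2.113) ≈ 29.6°C.


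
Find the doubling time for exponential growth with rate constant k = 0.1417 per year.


Exponential growth: P(t) = P₀ e^(0.1417t). Set P(t)/P₀ = 2: e^(0.1417t) = 2.
Solve: t = ln(2)/0.1417 ≈ 4.89 years.


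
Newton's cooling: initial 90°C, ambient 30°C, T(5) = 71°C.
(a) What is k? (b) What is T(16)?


Newton's law: T(t) = T_a + (T₀ - T_a)e^(-kt).
(a) Use T(5) = 71: (71 - 30)/(90 - 30) = e^(-k·5), so k = -ln(0.683)/5 ≈ 0.0762.
(b) Apply k to t = 16: T(16) = 30 + (60)e^(-1.218) ≈ 47.7°C.


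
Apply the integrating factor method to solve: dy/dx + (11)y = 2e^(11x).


P(x) = 11 ⇒ μ = e^(11x).
(μ y)' = 2e^(22x) ⇒ μ y = (2/22)e^(22x) + C.
Divide by μ: y = (1/11)e^(11x) + Ce^(-11x).


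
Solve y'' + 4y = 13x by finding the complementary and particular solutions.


Homogeneous: r² + 4 = 0 ⇒ r = ±2i, y_h = C₁cos(2x) + C₂sin(2x).
Polynomial forcing; try y_p = Ax + B. Then y_p'' + 4 y_p = 4(Ax + B) = 13x, so B = 0 and A = 13/4.
General solution: y = C₁cos(2x) + C₂sin(2x) + (13/4)x.


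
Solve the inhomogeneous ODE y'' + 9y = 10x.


Homogeneous: r² + 9 = 0 ⇒ r = ±3i, y_h = C₁cos(3x) + C₂sin(3x).
Polynomial forcing; try y_p = Ax + B. Then y_p'' + 9 y_p = 9(Ax + B) = 10x, so B = 0 and A = 10/9.
General solution: y = C₁cos(3x) + C₂sin(3x) + (10/9)x.


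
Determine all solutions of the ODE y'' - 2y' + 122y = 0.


Characteristic equation: r² - 2r + 122 = 0.
Discriminant is negative; roots r = 1 ± 11i (complex conjugate pair).
General solution uses e^(α x)(C₁ cos(β x) + C₂ sin(β x)): y = e^(x)(C₁cos(11x) + C₂sin(11x)).


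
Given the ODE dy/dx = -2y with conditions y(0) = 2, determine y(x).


General solution of y' = -2y is y = Ce^(-2x).
Apply y(0) = 2: C = 2.
Particular solution: y = 2e^(-2x).


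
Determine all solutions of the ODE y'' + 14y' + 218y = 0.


Characteristic equation: r² + 14r + 218 = 0.
Discriminant is negative; roots r = -7 ± 13i (complex conjugate pair).
General solution uses e^(α x)(C₁ cos(β x) + C₂ sin(β x)): y = e^(-7x)(C₁cos(13x) + C₂sin(13x)).


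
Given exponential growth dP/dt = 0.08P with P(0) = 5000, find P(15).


The ODE dP/dt = 0.08P has solution P(t) = P(0)e^(0.08t).
Substitute P(0) = 5000 and t = 15: P(15) = 5000 e^(1.20) ≈ 16601.


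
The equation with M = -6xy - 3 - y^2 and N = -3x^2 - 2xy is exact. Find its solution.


Check exactness: ∂M/∂y = -6x - 2y and ∂N/∂x = -6x - 2y; equal, so the equation is exact.
Integrate M with respect to x (treating y as constant): ∫M dx = -3x^2y - 3x - xy^2 + h(y).
Differentiate w.r.t. y and set equal to N: all terms match, so h'(y) = 0 and h is a constant absorbed into C.
General solution: -3x^2y - 3x - xy^2 = C.


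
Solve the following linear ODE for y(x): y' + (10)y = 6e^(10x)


P(x) = 10 ⇒ μ = e^(10x).
(μ y)' = 6e^(20x) ⇒ μ y = (6/20)e^(20x) + C.
Divide by μ: y = (3/10)e^(10x) + Ce^(-10x).


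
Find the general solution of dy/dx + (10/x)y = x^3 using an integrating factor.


P(x) = 10/x ⇒ μ = x^10.
(x^10 y)' = x^10·x^3 = x^13.
Integrate: x^10 y = x^14/(14) + C.
Solve for y: y = (1/14)x^4 + C/x^10.


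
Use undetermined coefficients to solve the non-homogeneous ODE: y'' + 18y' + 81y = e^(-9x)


Characteristic polynomial (r + 9)² = 0; repeated root r = -9.
y_h = (C₁ + C₂x)e^(-9x). Forcing matches the repeated root (resonance), so try y_p = Ax² e^(-9x).
Substitute and solve for A: 2A = 1, so A = 1/2.
General solution: y = (C₁ + C₂x + (1/2)x²)e^(-9x).


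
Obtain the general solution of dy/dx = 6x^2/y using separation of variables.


Separate variables: y dy = 6x^2 dx.
Integrate both sides: y²/2 = 2x^3 + C₀.
Multiply by 2: y² = 4x^3 + C.


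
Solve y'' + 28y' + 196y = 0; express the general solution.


Characteristic equation: r² + 28r + 196 = 0, i.e. (r + 14)² = 0.
Repeated root r = -14; include an x factor for the second linearly independent solution.
General solution: y = (C₁ + C₂x)e^(-14x).


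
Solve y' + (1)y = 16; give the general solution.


P(x) = 1, Q(x) = 16; integrating factor μ = e^(x).
(μ y)' = 16e^(x) ⇒ μ y = 16e^(x) + C.
Divide by μ: y = 16 + Ce^(-x).


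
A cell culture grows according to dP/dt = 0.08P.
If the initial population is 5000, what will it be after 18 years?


The ODE dP/dt = 0.08P has solution P(t) = P(0)e^(0.08t).
Substitute P(0) = 5000 and t = 18: P(18) = 5000 e^(1.44) ≈ 21103.


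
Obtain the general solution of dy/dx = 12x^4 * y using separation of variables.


Separate variables: dy/y = 12x^4 dx.
Integrate: ln|y| = (12/5)x^5 + C₀.
Exponentiate: y = Ce^((12/5)x^5).


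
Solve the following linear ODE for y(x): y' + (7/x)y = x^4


P(x) = 7/x ⇒ μ = x^7.
(x^7 y)' = x^7·x^4 = x^11.
Integrate: x^7 y = x^12/(12) + C.
Solve for y: y = (1/12)x^5 + C/x^7.


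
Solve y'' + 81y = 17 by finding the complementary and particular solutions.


Homogeneous part: r² + 81 = 0 ⇒ r = ±9i, so y_h = C₁cos(9x) + C₂sin(9x).
Try constant y_p = A; plug in: 81A = 17 ⇒ A = 17/81.
General solution: y = C₁cos(9x) + C₂sin(9x) + 17/81.


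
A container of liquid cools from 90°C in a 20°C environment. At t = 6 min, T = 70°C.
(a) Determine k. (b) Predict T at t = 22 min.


Newton's law: T(t) = T_a + (T₀ - T_a)e^(-kt).
(a) Use T(6) = 70: (70 - 20)/(90 - 20) = e^(-k·6), so k = -ln(0.714)/6 ≈ 0.0561.
(b) Apply k to t = 22: T(22) = 20 + (70)e^(-1.234) ≈ 40.4°C.


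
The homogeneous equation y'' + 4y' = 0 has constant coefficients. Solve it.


Characteristic equation: r² + 4r = 0.
Factor: (r + 4)(r - 0) = 0 ⇒ r = -4, 0 (distinct real).
General solution: y = C₁e^(-4x) + C₂.


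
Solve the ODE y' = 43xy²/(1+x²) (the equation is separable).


Separate: dy/y² = 43x/(1+x²) dx.
Integrate LHS: ∫ dy/y² = -1/y.
Integrate RHS via u = 1+x²: (43/2)ln(1+x²) + C.
Result: -1/y = (43/2)ln(1+x²) + C.


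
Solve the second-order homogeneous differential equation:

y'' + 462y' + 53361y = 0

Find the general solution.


Characteristic equation: r² + 462r + 53361 = 0, i.e. (r + 231)² = 0.
Repeated root r = -231; include an x factor for the second linearly independent solution.
General solution: y = (C₁ + C₂x)e^(-231x).


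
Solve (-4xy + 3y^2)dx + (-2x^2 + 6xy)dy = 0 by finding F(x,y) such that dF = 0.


Check exactness: ∂M/∂y = -4x + 6y and ∂N/∂x = -4x + 6y; equal, so the equation is exact.
Integrate M with respect to x (treating y as constant): ∫M dx = -2x^2y + 3xy^2 + h(y).
Differentiate w.r.t. y and set equal to N: all terms match, so h'(y) = 0 and h is a constant absorbed into C.
General solution: -2x^2y + 3xy^2 = C.


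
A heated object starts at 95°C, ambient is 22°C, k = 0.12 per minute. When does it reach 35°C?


From T(t) = T_a + (T₀ - T_a)e^(-kt), set T(t) = 35:
(35 - 22) / (95 - 22) = e^(-0.12t), so t = -ln(0.178)/0.12 ≈ 14.4 minutes.


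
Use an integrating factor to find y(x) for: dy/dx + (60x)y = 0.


P(x) = 60x ⇒ μ = e^(30x²).
Q(x) = 0 so μ y is constant: y = Ce^(-30x²).


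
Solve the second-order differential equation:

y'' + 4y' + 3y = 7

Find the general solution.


Characteristic roots of r² + 4r + 3 = 0 are -1, -3.
y_h = C₁e^(-x) + C₂e^(-3x).
Constant forcing; try y_p = A. Then 3A = 7 ⇒ A = 7/3.
General solution: y = C₁e^(-x) + C₂e^(-3x) + 7/3.


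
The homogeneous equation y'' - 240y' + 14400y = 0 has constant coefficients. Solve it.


Characteristic equation: r² - 240r + 14400 = 0, i.e. (r - 120)² = 0.
Repeated root r = 120; include an x factor for the second linearly independent solution.
General solution: y = (C₁ + C₂x)e^(120x).


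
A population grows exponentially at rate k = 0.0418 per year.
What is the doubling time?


Exponential growth: P(t) = P₀ e^(0.0418t). Set P(t)/P₀ = 2: e^(0.0418t) = 2.
Solve: t = ln(2)/0.0418 ≈ 16.58 years.


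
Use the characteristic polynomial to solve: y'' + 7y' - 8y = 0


Characteristic equation: r² + 7r - 8 = 0.
Factor: (r - 1)(r + 8) = 0 ⇒ r = 1, -8 (distinct real).
General solution: y = C₁e^(x) + C₂e^(-8x).


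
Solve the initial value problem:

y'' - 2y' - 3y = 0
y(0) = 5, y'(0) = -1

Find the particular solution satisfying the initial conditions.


Characteristic roots of r² - 2r - 3 = 0 are 3, -1.
General solution y = c₁ e^(3x) + c₂ e^(-x).
Apply y(0) = 5: c₁ + c₂ = 5. Apply y'(0) = -1: 3 c₁ - 1 c₂ = -1.
Solve: c₁ = 1, c₂ = 4.
Particular solution: y = e^(3x) + 4e^(-x).


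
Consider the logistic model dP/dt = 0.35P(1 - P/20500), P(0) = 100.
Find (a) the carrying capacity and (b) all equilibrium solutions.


Logistic ODE dP/dt = 0.35P(1 - P/20500) has equilibria where dP/dt = 0, i.e. P = 0 or P = 20500.
The coefficient (1 - P/K) = 0 when P = K, identifying K = 20500 as the carrying capacity.
(a) K = 20500; (b) equilibria P = 0 and P = 20500.


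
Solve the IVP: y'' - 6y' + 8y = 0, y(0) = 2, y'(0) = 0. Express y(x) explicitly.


Characteristic roots of r² - 6r + 8 = 0 are 2, 4.
General solution y = c₁ e^(2x) + c₂ e^(4x).
Apply y(0) = 2: c₁ + c₂ = 2. Apply y'(0) = 0: 2 c₁ + 4 c₂ = 0.
Solve: c₁ = 4, c₂ = -2.
Particular solution: y = 4e^(2x) - 2e^(4x).


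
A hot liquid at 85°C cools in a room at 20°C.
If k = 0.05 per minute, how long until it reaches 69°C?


From T(t) = T_a + (T₀ - T_a)e^(-kt), set T(t) = 69:
(69 - 20) / (85 - 20) = e^(-0.05t), so t = -ln(0.754)/0.05 ≈ 5.7 minutes.


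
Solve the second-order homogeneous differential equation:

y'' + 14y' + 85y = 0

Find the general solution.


Characteristic equation: r² + 14r + 85 = 0.
Discriminant is negative; roots r = -7 ± 6i (complex conjugate pair).
General solution uses e^(α x)(C₁ cos(β x) + C₂ sin(β x)): y = e^(-7x)(C₁cos(6x) + C₂sin(6x)).


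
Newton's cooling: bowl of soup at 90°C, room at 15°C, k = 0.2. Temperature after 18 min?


Newton's law: dT/dt = -k(T - T_a) has solution T(t) = T_a + (T₀ - T_a)e^(-kt).
Plug in T_a = 15, T₀ = 90, k = 0.2, t = 18: T(18) = 15 + (75)e^(-3.60) ≈ 17.0°C.


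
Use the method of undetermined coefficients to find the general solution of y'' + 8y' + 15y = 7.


Characteristic roots of r² + 8r + 15 = 0 are -5, -3.
y_h = C₁e^(-5x) + C₂e^(-3x).
Constant forcing; try y_p = A. Then 15A = 7 ⇒ A = 7/15.
General solution: y = C₁e^(-5x) + C₂e^(-3x) + 7/15.


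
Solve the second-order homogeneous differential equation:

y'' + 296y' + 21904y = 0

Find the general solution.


Characteristic equation: r² + 296r + 21904 = 0, i.e. (r + 148)² = 0.
Repeated root r = -148; include an x factor for the second linearly independent solution.
General solution: y = (C₁ + C₂x)e^(-148x).


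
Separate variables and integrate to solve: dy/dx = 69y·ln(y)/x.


Separate: dy/[y ln(y)] = 69 dx/x.
Substitute u = ln(y): du/u = 69 dx/x.
Integrate: ln|ln(y)| = 69ln|x| + C₀, hence ln(y) = C·x^69.


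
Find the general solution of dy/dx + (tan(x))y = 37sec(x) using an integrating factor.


P(x) = tan(x) ⇒ μ = e^(∫tan(x)dx) = sec(x).
(sec(x) y)' = 37sec²(x) ⇒ sec(x) y = 37tan(x) + C.
Multiply by cos(x): y = 37sin(x) + C·cos(x).


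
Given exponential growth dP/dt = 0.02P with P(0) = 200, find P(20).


The ODE dP/dt = 0.02P has solution P(t) = P(0)e^(0.02t).
Substitute P(0) = 200 and t = 20: P(20) = 200 e^(0.40) ≈ 298.


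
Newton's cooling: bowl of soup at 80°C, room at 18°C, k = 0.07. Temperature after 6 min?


Newton's law: dT/dt = -k(T - T_a) has solution T(t) = T_a + (T₀ - T_a)e^(-kt).
Plug in T_a = 18, T₀ = 80, k = 0.07, t = 6: T(6) = 18 + (62)e^(-0.42) ≈ 58.7°C.


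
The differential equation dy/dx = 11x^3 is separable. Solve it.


Integrate both sides with respect to x: y = ∫ 11x^3 dx = (11/4)x^4 + C.


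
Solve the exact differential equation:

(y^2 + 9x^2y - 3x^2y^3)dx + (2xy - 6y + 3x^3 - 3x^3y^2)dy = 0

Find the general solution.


Check exactness: ∂M/∂y = 2y + 9x^2 - 9x^2y^2 and ∂N/∂x = 2y + 9x^2 - 9x^2y^2; equal, so the equation is exact.
Integrate M with respect to x (treating y as constant): ∫M dx = xy^2 + 3x^3y - x^3y^3 + h(y).
Differentiate w.r.t. y and set equal to N: the x-dependent terms already match, leaving h'(y) = -6y. Integrate: h(y) = -3y^2.
So F(x,y) = xy^2 - 3y^2 + 3x^3y - x^3y^3.
General solution: xy^2 - 3y^2 + 3x^3y - x^3y^3 = C.


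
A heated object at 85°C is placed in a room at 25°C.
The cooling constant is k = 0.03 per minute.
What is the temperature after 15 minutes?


Newton's law: dT/dt = -k(T - T_a) has solution T(t) = T_a + (T₀ - T_a)e^(-kt).
Plug in T_a = 25, T₀ = 85, k = 0.03, t = 15: T(15) = 25 + (60)e^(-0.45) ≈ 63.3°C.


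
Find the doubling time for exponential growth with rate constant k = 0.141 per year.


Exponential growth: P(t) = P₀ e^(0.141t). Set P(t)/P₀ = 2: e^(0.141t) = 2.
Solve: t = ln(2)/0.141 ≈ 4.92 years.


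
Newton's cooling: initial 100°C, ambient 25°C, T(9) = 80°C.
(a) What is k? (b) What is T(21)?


Newton's law: T(t) = T_a + (T₀ - T_a)e^(-kt).
(a) Use T(9) = 80: (80 - 25)/(100 - 25) = e^(-k·9), so k = -ln(0.733)/9 ≈ 0.0345.
(b) Apply k to t = 21: T(21) = 25 + (75)e^(-0.724) ≈ 61.4°C.


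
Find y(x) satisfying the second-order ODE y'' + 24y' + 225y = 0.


Characteristic equation: r² + 24r + 225 = 0.
Discriminant is negative; roots r = -12 ± 9i (complex conjugate pair).
General solution uses e^(α x)(C₁ cos(β x) + C₂ sin(β x)): y = e^(-12x)(C₁cos(9x) + C₂sin(9x)).


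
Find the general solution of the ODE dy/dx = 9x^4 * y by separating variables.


Separate variables: dy/y = 9x^4 dx.
Integrate: ln|y| = (9/5)x^5 + C₀.
Exponentiate: y = Ce^((9/5)x^5).


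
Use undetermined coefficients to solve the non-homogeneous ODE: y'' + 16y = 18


Homogeneous part: r² + 16 = 0 ⇒ r = ±4i, so y_h = C₁cos(4x) + C₂sin(4x).
Try constant y_p = A; plug in: 16A = 18 ⇒ A = 9/8.
General solution: y = C₁cos(4x) + C₂sin(4x) + 9/8.


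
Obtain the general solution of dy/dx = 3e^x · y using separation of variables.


Separate variables: dy/y = 3e^x dx.
Integrate: ln|y| = 3e^x + C₀.
Exponentiate: y = Ce^(3e^x).


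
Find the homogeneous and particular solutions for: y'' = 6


Characteristic polynomial (r - 0)² = 0; repeated root r = 0.
y_h = (C₁ + C₂x). Forcing matches the repeated root (resonance), so try y_p = Ax².
Substitute and solve for A: 2A = 6, so A = 3.
General solution: y = C₁ + C₂x + 3x².
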